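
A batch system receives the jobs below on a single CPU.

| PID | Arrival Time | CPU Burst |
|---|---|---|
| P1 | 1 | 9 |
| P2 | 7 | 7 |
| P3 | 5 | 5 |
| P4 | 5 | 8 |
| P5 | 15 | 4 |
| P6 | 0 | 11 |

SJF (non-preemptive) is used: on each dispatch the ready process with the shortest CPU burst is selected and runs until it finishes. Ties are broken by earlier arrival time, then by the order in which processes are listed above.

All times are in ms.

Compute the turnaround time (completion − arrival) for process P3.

Gantt: | P6 0-11 | P3 11-16 | P5 16-20 | P2 20-27 | P4 27-35 | P1 35-44 |
Completion: P1=44  P2=27  P3=16  P4=35  P5=20  P6=11
Turnaround(P3) = completion − arrival = 16 − 5 = 11

11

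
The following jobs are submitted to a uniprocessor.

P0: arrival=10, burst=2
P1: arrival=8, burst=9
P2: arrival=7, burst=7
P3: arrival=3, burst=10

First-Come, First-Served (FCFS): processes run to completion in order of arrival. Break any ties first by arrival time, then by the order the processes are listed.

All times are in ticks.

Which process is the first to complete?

Schedule: | idle 0-3 | P3 3-13 | P2 13-20 | P1 20-29 | P0 29-31 |
Completion: P0=31  P1=29  P2=20  P3=13
Turnaround (C−A): P0=21  P1=21  P2=13  P3=10
Finish order: P3 → P2 → P1 → P0

P3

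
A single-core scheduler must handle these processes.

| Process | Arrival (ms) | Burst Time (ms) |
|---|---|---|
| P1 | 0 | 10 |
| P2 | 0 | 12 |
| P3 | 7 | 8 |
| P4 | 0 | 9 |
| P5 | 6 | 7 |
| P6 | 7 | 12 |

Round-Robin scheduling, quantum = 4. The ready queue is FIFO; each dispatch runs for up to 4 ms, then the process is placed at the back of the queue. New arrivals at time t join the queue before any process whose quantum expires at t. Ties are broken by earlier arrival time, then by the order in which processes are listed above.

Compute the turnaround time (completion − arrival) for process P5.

Schedule: | P1 0-4 | P2 4-8 | P4 8-12 | P1 12-16 | P5 16-20 | P3 20-24 | P6 24-28 | P2 28-32 | P4 32-36 | P1 36-38 | P5 38-41 | P3 41-45 | P6 45-49 | P2 49-53 | P4 53-54 | P6 54-58 |
Completion: P1=38  P2=53  P3=45  P4=54  P5=41  P6=58
Turnaround(P5) = completion − arrival = 41 − 6 = 35

35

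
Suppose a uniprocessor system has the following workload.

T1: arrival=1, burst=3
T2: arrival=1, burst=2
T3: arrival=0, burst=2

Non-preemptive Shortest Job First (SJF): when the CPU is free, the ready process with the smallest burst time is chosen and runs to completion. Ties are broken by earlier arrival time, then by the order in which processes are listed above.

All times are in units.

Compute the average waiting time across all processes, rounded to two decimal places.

Gantt: | T3 0-2 | T2 2-4 | T1 4-7 |
Completion: T1=7  T2=4  T3=2
Turnaround (C−A): T1=6  T2=3  T3=2
Waiting times: T1=3, T2=1, T3=0
Average waiting = (3+1+0) / 3 = 4/3 = 1.33

1.33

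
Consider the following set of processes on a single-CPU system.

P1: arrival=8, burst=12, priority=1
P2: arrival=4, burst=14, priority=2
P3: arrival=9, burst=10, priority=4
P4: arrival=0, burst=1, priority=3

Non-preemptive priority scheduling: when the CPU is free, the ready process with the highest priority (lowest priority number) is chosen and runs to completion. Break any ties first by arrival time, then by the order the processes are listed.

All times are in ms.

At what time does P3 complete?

40

Gantt: | P4 0-1 | idle 1-4 | P2 4-18 | P1 18-30 | P3 30-40 |
Completion: P1=30  P2=18  P3=40  P4=1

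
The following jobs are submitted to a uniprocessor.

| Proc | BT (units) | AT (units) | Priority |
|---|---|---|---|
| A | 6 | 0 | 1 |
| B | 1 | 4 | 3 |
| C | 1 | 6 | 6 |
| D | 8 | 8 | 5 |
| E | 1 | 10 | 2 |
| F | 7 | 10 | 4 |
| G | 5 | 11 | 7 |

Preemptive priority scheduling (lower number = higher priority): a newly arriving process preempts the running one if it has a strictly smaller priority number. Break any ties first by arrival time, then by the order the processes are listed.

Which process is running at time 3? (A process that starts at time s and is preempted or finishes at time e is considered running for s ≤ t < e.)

A

Schedule: | A 0-6 | B 6-7 | C 7-8 | D 8-10 | E 10-11 | F 11-18 | D 18-24 | G 24-29 |
Completion: A=6  B=7  C=8  D=24  E=11  F=18  G=29
Turnaround (C−A): A=6  B=3  C=2  D=16  E=1  F=8  G=18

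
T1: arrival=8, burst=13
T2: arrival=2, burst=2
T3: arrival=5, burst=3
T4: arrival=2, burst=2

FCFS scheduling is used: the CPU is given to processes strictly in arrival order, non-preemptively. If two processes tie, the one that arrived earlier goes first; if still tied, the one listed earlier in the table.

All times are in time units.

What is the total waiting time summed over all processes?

4

Schedule: | idle 0-2 | T2 2-4 | T4 4-6 | T3 6-9 | T1 9-22 |
Completion: T1=22  T2=4  T3=9  T4=6
Waiting = turnaround − burst: T1=1, T2=0, T3=1, T4=2
Total waiting = 1 + 0 + 1 + 2 = 4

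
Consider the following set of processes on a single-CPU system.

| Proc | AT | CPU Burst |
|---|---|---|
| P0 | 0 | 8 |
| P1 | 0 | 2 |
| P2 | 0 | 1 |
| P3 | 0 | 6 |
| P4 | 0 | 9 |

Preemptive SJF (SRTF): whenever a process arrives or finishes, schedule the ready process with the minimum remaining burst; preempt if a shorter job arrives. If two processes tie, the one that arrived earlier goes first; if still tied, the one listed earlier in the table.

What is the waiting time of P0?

Gantt: | P2 0-1 | P1 1-3 | P3 3-9 | P0 9-17 | P4 17-26 |
Completion: P0=17  P1=3  P2=1  P3=9  P4=26
Turnaround (C−A): P0=17  P1=3  P2=1  P3=9  P4=26
Waiting(P0) = turnaround − burst = 17 − 8 = 9

9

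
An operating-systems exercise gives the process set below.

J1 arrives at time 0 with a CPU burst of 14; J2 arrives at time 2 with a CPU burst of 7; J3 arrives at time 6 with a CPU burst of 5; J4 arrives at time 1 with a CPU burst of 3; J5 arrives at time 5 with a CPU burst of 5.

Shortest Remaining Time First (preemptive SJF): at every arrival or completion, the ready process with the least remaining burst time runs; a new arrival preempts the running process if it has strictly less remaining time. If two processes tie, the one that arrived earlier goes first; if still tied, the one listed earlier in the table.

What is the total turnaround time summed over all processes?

Gantt: | J1 0-1 | J4 1-4 | J2 4-5 | J5 5-10 | J3 10-15 | J2 15-21 | J1 21-34 |
Completion: J1=34  J2=21  J3=15  J4=4  J5=10
Turnaround (C−A): J1=34  J2=19  J3=9  J4=3  J5=5
Turnaround = completion − arrival: J1=34, J2=19, J3=9, J4=3, J5=5
Total turnaround = 34 + 19 + 9 + 3 + 5 = 70

70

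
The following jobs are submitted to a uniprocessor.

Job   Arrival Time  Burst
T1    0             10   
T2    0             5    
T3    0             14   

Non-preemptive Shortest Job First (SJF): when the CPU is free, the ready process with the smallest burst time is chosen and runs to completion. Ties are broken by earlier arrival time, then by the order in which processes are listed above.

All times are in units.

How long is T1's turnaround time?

Gantt: | T2 0-5 | T1 5-15 | T3 15-29 |
Completion: T1=15  T2=5  T3=29
Turnaround (C−A): T1=15  T2=5  T3=29
Turnaround(T1) = completion − arrival = 15 − 0 = 15

15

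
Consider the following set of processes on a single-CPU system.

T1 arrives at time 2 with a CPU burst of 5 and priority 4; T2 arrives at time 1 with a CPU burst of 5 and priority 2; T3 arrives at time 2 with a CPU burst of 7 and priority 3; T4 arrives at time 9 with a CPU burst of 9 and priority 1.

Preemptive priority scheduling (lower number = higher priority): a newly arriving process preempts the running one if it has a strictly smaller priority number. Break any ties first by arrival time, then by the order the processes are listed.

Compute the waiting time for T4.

0

Timeline: | idle 0-1 | T2 1-6 | T3 6-9 | T4 9-18 | T3 18-22 | T1 22-27 |
Completion: T1=27  T2=6  T3=22  T4=18
Turnaround (C−A): T1=25  T2=5  T3=20  T4=9
Waiting(T4) = turnaround − burst = 9 − 9 = 0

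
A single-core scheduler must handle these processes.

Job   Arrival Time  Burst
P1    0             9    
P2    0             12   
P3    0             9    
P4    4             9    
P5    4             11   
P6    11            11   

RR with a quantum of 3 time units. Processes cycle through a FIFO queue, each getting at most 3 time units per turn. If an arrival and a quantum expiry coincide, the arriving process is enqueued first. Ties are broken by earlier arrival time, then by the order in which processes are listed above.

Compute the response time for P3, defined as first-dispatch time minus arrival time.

6

Gantt: | P1 0-3 | P2 3-6 | P3 6-9 | P1 9-12 | P4 12-15 | P5 15-18 | P2 18-21 | P3 21-24 | P6 24-27 | P1 27-30 | P4 30-33 | P5 33-36 | P2 36-39 | P3 39-42 | P6 42-45 | P4 45-48 | P5 48-51 | P2 51-54 | P6 54-57 | P5 57-59 | P6 59-61 |
Completion: P1=30  P2=54  P3=42  P4=48  P5=59  P6=61
Turnaround (C−A): P1=30  P2=54  P3=42  P4=44  P5=55  P6=50
Response(P3) = first start − arrival = 6 − 0 = 6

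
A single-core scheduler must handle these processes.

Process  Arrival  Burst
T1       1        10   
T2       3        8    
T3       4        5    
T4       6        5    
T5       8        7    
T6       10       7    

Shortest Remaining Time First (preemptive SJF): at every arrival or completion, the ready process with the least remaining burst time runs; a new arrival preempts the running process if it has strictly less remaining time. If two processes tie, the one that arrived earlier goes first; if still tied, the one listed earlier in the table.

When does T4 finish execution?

14

Gantt: | idle 0-1 | T1 1-4 | T3 4-9 | T4 9-14 | T1 14-21 | T5 21-28 | T6 28-35 | T2 35-43 |
Completion: T1=21  T2=43  T3=9  T4=14  T5=28  T6=35
Turnaround (C−A): T1=20  T2=40  T3=5  T4=8  T5=20  T6=25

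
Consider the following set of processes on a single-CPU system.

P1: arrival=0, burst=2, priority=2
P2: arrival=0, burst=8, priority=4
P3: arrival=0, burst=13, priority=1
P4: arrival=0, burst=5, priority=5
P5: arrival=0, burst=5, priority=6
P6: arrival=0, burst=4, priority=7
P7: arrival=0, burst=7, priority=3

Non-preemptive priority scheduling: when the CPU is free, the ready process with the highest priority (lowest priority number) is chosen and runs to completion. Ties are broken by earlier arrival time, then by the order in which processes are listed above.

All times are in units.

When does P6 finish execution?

Timeline: | P3 0-13 | P1 13-15 | P7 15-22 | P2 22-30 | P4 30-35 | P5 35-40 | P6 40-44 |
Completion: P1=15  P2=30  P3=13  P4=35  P5=40  P6=44  P7=22
Turnaround (C−A): P1=15  P2=30  P3=13  P4=35  P5=40  P6=44  P7=22

44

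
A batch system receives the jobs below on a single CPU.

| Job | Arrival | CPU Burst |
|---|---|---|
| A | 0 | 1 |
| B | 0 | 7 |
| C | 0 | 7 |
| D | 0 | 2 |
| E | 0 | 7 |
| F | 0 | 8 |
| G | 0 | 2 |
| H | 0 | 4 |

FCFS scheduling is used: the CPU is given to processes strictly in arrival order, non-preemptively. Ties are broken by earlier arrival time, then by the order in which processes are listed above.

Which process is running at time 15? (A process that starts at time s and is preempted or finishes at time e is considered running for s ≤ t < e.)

D

Timeline: | A 0-1 | B 1-8 | C 8-15 | D 15-17 | E 17-24 | F 24-32 | G 32-34 | H 34-38 |
Completion: A=1  B=8  C=15  D=17  E=24  F=32  G=34  H=38
Turnaround (C−A): A=1  B=8  C=15  D=17  E=24  F=32  G=34  H=38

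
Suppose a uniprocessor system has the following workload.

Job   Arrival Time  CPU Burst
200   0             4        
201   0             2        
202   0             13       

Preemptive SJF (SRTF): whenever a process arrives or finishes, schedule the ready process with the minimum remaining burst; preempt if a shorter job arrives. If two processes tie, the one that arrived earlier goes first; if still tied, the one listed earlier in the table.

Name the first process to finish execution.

Schedule: | 201 0-2 | 200 2-6 | 202 6-19 |
Completion: 200=6  201=2  202=19
Turnaround (C−A): 200=6  201=2  202=19
Finish order: 201 → 200 → 202

201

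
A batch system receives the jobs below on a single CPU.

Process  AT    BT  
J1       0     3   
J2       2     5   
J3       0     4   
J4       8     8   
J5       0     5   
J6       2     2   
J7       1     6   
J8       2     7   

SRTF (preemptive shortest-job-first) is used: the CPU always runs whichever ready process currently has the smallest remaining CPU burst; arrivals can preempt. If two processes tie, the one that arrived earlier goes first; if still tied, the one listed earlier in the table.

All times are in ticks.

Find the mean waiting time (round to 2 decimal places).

Gantt: | J1 0-3 | J6 3-5 | J3 5-9 | J5 9-14 | J2 14-19 | J7 19-25 | J8 25-32 | J4 32-40 |
Completion: J1=3  J2=19  J3=9  J4=40  J5=14  J6=5  J7=25  J8=32
Turnaround (C−A): J1=3  J2=17  J3=9  J4=32  J5=14  J6=3  J7=24  J8=30
Waiting times: J1=0, J2=12, J3=5, J4=24, J5=9, J6=1, J7=18, J8=23
Average waiting = (0+12+5+24+9+1+18+23) / 8 = 92/8 = 11.50

11.50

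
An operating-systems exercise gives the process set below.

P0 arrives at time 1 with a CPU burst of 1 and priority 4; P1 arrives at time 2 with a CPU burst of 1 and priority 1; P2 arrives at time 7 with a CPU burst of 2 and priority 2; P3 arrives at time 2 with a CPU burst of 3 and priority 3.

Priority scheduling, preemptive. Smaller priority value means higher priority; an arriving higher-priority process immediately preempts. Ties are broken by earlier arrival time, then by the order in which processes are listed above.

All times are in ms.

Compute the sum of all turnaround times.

Gantt: | idle 0-1 | P0 1-2 | P1 2-3 | P3 3-6 | idle 6-7 | P2 7-9 |
Completion: P0=2  P1=3  P2=9  P3=6
Turnaround = completion − arrival: P0=1, P1=1, P2=2, P3=4
Total turnaround = 1 + 1 + 2 + 4 = 8

8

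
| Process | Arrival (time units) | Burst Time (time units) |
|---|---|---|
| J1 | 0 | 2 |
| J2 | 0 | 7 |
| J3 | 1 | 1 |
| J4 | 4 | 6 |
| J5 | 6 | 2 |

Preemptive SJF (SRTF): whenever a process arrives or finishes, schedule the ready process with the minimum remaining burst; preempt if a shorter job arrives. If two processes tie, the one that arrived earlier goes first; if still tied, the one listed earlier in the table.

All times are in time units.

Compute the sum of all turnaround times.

Gantt: | J1 0-2 | J3 2-3 | J2 3-6 | J5 6-8 | J2 8-12 | J4 12-18 |
Completion: J1=2  J2=12  J3=3  J4=18  J5=8
Turnaround = completion − arrival: J1=2, J2=12, J3=2, J4=14, J5=2
Total turnaround = 2 + 12 + 2 + 14 + 2 = 32

32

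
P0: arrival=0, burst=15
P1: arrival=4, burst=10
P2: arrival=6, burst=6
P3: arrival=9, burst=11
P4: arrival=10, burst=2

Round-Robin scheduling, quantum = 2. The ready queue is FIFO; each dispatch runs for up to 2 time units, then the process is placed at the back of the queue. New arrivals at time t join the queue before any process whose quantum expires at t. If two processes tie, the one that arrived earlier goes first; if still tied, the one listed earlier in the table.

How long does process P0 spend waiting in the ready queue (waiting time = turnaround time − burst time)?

26

Gantt: | P0 0-4 | P1 4-6 | P0 6-8 | P2 8-10 | P1 10-12 | P0 12-14 | P3 14-16 | P4 16-18 | P2 18-20 | P1 20-22 | P0 22-24 | P3 24-26 | P2 26-28 | P1 28-30 | P0 30-32 | P3 32-34 | P1 34-36 | P0 36-38 | P3 38-40 | P0 40-41 | P3 41-44 |
Completion: P0=41  P1=36  P2=28  P3=44  P4=18
Turnaround (C−A): P0=41  P1=32  P2=22  P3=35  P4=8
Waiting(P0) = turnaround − burst = 41 − 15 = 26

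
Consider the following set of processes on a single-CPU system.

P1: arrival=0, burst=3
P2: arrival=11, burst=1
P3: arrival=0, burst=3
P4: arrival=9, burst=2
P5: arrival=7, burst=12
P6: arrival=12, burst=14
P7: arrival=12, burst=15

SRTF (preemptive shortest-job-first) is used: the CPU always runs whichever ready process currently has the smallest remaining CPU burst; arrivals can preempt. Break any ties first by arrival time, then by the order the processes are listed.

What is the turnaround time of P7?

Gantt: | P1 0-3 | P3 3-6 | idle 6-7 | P5 7-9 | P4 9-11 | P2 11-12 | P5 12-22 | P6 22-36 | P7 36-51 |
Completion: P1=3  P2=12  P3=6  P4=11  P5=22  P6=36  P7=51
Turnaround (C−A): P1=3  P2=1  P3=6  P4=2  P5=15  P6=24  P7=39
Turnaround(P7) = completion − arrival = 51 − 12 = 39

39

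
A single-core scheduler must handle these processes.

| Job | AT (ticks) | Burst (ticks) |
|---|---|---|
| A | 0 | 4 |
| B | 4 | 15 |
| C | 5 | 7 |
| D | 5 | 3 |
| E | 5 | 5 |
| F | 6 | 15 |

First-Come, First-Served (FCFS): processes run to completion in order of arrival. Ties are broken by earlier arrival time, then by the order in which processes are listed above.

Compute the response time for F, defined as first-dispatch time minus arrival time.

Gantt: | A 0-4 | B 4-19 | C 19-26 | D 26-29 | E 29-34 | F 34-49 |
Completion: A=4  B=19  C=26  D=29  E=34  F=49
Turnaround (C−A): A=4  B=15  C=21  D=24  E=29  F=43
Response(F) = first start − arrival = 34 − 6 = 28

28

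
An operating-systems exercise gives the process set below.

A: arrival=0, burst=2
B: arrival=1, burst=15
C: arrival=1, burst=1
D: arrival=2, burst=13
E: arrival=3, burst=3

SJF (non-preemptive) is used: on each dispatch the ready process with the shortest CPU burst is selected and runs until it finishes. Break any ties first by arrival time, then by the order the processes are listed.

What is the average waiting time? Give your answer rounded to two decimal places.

4.60

Timeline: | A 0-2 | C 2-3 | E 3-6 | D 6-19 | B 19-34 |
Completion: A=2  B=34  C=3  D=19  E=6
Waiting times: A=0, B=18, C=1, D=4, E=0
Average waiting = (0+18+1+4+0) / 5 = 23/5 = 4.60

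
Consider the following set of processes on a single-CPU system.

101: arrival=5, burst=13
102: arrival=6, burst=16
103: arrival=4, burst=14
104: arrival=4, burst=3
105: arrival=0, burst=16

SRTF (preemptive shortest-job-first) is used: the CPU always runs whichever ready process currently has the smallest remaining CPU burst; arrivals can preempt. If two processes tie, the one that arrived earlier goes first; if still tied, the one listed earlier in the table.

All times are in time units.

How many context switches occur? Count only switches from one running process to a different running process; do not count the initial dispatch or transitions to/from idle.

5

Gantt: | 105 0-4 | 104 4-7 | 105 7-19 | 101 19-32 | 103 32-46 | 102 46-62 |
Completion: 101=32  102=62  103=46  104=7  105=19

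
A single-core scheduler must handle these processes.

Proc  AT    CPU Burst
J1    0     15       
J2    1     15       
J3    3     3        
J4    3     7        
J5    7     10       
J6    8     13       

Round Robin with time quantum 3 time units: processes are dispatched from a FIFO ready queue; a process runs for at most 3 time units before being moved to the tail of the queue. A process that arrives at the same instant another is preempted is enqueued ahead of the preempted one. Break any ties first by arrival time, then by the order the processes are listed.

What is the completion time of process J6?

63

Timeline: | J1 0-3 | J2 3-6 | J3 6-9 | J4 9-12 | J1 12-15 | J2 15-18 | J5 18-21 | J6 21-24 | J4 24-27 | J1 27-30 | J2 30-33 | J5 33-36 | J6 36-39 | J4 39-40 | J1 40-43 | J2 43-46 | J5 46-49 | J6 49-52 | J1 52-55 | J2 55-58 | J5 58-59 | J6 59-63 |
Completion: J1=55  J2=58  J3=9  J4=40  J5=59  J6=63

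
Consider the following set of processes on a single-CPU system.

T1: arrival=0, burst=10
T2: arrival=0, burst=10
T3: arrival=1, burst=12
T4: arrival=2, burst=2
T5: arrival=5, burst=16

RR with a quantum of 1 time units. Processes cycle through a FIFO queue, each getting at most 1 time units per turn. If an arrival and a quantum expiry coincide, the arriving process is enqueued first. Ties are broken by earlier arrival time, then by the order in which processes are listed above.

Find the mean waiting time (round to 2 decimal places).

Gantt: | T1 0-1 | T2 1-2 | T3 2-3 | T1 3-4 | T4 4-5 | T2 5-6 | T3 6-7 | T1 7-8 | T5 8-9 | T4 9-10 | T2 10-11 | T3 11-12 | T1 12-13 | T5 13-14 | T2 14-15 | T3 15-16 | T1 16-17 | T5 17-18 | T2 18-19 | T3 19-20 | T1 20-21 | T5 21-22 | T2 22-23 | T3 23-24 | T1 24-25 | T5 25-26 | T2 26-27 | T3 27-28 | T1 28-29 | T5 29-30 | T2 30-31 | T3 31-32 | T1 32-33 | T5 33-34 | T2 34-35 | T3 35-36 | T1 36-37 | T5 37-38 | T2 38-39 | T3 39-40 | T5 40-41 | T3 41-42 | T5 42-43 | T3 43-44 | T5 44-50 |
Completion: T1=37  T2=39  T3=44  T4=10  T5=50
Turnaround (C−A): T1=37  T2=39  T3=43  T4=8  T5=45
Waiting times: T1=27, T2=29, T3=31, T4=6, T5=29
Average waiting = (27+29+31+6+29) / 5 = 122/5 = 24.40

24.40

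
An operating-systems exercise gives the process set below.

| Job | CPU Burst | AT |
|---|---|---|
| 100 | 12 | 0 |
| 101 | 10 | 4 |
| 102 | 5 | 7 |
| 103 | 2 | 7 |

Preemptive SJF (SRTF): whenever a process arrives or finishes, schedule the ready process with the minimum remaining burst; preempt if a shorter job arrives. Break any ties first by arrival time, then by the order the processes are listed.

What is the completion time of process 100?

14

Gantt: | 100 0-7 | 103 7-9 | 100 9-14 | 102 14-19 | 101 19-29 |
Completion: 100=14  101=29  102=19  103=9
Turnaround (C−A): 100=14  101=25  102=12  103=2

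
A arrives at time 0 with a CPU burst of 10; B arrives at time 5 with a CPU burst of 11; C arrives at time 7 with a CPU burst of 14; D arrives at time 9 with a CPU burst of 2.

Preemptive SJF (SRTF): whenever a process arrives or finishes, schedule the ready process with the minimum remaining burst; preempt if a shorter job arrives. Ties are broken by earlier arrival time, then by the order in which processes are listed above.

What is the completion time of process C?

37

Schedule: | A 0-10 | D 10-12 | B 12-23 | C 23-37 |
Completion: A=10  B=23  C=37  D=12
Turnaround (C−A): A=10  B=18  C=30  D=3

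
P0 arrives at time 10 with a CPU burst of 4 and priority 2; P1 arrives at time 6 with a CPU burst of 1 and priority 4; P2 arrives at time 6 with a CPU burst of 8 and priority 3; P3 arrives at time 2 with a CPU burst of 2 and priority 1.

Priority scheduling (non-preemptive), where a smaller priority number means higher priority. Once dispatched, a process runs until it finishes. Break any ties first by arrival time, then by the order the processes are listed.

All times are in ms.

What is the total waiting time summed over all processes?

16

Timeline: | idle 0-2 | P3 2-4 | idle 4-6 | P2 6-14 | P0 14-18 | P1 18-19 |
Completion: P0=18  P1=19  P2=14  P3=4
Turnaround (C−A): P0=8  P1=13  P2=8  P3=2
Waiting = turnaround − burst: P0=4, P1=12, P2=0, P3=0
Total waiting = 4 + 12 + 0 + 0 = 16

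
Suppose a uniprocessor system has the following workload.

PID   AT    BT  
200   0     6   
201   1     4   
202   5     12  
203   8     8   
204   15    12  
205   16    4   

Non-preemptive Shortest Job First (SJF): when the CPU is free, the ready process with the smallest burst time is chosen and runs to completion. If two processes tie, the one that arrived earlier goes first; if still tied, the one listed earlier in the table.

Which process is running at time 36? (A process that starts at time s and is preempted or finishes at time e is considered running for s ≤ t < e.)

204

Gantt: | 200 0-6 | 201 6-10 | 203 10-18 | 205 18-22 | 202 22-34 | 204 34-46 |
Completion: 200=6  201=10  202=34  203=18  204=46  205=22
Turnaround (C−A): 200=6  201=9  202=29  203=10  204=31  205=6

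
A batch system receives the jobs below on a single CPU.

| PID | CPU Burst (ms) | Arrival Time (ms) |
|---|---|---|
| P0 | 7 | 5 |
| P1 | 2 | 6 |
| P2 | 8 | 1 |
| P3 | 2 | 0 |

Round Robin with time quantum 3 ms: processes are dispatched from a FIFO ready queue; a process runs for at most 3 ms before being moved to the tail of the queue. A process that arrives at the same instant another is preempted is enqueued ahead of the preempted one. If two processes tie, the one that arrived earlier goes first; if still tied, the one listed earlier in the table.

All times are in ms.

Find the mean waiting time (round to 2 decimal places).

5.25

Timeline: | P3 0-2 | P2 2-5 | P0 5-8 | P2 8-11 | P1 11-13 | P0 13-16 | P2 16-18 | P0 18-19 |
Completion: P0=19  P1=13  P2=18  P3=2
Turnaround (C−A): P0=14  P1=7  P2=17  P3=2
Waiting times: P0=7, P1=5, P2=9, P3=0
Average waiting = (7+5+9+0) / 4 = 21/4 = 5.25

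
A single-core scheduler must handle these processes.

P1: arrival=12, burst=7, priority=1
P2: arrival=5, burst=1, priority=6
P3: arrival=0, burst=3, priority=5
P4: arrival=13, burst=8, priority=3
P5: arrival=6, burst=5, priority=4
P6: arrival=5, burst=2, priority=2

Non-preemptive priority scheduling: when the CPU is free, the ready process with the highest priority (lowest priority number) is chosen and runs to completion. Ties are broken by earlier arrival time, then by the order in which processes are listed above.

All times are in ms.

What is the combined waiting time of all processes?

Timeline: | P3 0-3 | idle 3-5 | P6 5-7 | P5 7-12 | P1 12-19 | P4 19-27 | P2 27-28 |
Completion: P1=19  P2=28  P3=3  P4=27  P5=12  P6=7
Turnaround (C−A): P1=7  P2=23  P3=3  P4=14  P5=6  P6=2
Waiting = turnaround − burst: P1=0, P2=22, P3=0, P4=6, P5=1, P6=0
Total waiting = 0 + 22 + 0 + 6 + 1 + 0 = 29

29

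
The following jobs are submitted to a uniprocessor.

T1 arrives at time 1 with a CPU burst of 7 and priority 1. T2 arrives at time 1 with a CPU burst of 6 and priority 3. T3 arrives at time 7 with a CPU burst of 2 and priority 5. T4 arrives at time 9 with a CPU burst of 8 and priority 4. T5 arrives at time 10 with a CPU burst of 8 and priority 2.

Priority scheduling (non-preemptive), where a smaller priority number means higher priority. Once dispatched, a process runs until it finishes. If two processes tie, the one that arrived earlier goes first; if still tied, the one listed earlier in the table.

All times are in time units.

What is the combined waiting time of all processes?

47

Schedule: | idle 0-1 | T1 1-8 | T2 8-14 | T5 14-22 | T4 22-30 | T3 30-32 |
Completion: T1=8  T2=14  T3=32  T4=30  T5=22
Turnaround (C−A): T1=7  T2=13  T3=25  T4=21  T5=12
Waiting = turnaround − burst: T1=0, T2=7, T3=23, T4=13, T5=4
Total waiting = 0 + 7 + 23 + 13 + 4 = 47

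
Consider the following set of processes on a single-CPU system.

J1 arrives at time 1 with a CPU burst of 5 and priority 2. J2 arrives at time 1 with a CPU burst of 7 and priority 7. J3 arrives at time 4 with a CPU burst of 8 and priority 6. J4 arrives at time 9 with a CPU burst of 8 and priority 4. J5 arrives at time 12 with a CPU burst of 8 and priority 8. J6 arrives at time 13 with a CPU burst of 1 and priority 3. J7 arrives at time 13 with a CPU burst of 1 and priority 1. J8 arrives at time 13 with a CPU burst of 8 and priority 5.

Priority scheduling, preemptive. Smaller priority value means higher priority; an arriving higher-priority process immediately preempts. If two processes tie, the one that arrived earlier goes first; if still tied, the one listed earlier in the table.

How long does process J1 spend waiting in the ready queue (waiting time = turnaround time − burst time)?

Timeline: | idle 0-1 | J1 1-6 | J3 6-9 | J4 9-13 | J7 13-14 | J6 14-15 | J4 15-19 | J8 19-27 | J3 27-32 | J2 32-39 | J5 39-47 |
Completion: J1=6  J2=39  J3=32  J4=19  J5=47  J6=15  J7=14  J8=27
Waiting(J1) = turnaround − burst = 5 − 5 = 0

0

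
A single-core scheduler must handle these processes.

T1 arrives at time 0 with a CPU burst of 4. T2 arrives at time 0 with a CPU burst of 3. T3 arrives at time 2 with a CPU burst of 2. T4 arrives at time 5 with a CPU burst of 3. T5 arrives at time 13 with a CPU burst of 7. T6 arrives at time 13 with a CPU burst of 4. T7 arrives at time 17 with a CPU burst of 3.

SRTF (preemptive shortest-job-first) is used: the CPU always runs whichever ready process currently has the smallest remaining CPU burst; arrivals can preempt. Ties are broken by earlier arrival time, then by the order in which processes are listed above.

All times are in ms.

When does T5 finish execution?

Timeline: | T2 0-3 | T3 3-5 | T4 5-8 | T1 8-12 | idle 12-13 | T6 13-17 | T7 17-20 | T5 20-27 |
Completion: T1=12  T2=3  T3=5  T4=8  T5=27  T6=17  T7=20

27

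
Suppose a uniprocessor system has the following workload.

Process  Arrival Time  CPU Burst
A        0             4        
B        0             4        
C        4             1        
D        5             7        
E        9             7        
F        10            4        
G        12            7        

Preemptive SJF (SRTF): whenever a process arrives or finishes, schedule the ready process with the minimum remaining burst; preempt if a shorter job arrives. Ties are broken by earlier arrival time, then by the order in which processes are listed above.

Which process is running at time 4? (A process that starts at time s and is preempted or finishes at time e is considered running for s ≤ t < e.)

C

Gantt: | A 0-4 | C 4-5 | B 5-9 | D 9-10 | F 10-14 | D 14-20 | E 20-27 | G 27-34 |
Completion: A=4  B=9  C=5  D=20  E=27  F=14  G=34
Turnaround (C−A): A=4  B=9  C=1  D=15  E=18  F=4  G=22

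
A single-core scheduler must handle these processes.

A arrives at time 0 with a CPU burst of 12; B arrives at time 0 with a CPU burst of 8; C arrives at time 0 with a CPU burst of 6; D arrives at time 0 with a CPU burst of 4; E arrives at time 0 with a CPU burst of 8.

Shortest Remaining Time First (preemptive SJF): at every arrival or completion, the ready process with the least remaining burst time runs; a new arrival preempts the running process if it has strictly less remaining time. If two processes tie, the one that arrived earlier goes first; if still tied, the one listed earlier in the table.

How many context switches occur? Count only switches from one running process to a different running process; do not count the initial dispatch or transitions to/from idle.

Schedule: | D 0-4 | C 4-10 | B 10-18 | E 18-26 | A 26-38 |
Completion: A=38  B=18  C=10  D=4  E=26
Turnaround (C−A): A=38  B=18  C=10  D=4  E=26

4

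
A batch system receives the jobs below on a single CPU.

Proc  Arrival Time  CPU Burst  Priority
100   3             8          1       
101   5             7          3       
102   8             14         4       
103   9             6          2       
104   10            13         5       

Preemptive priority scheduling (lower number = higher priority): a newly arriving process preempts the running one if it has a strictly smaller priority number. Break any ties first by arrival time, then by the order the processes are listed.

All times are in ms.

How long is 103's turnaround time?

8

Timeline: | idle 0-3 | 100 3-11 | 103 11-17 | 101 17-24 | 102 24-38 | 104 38-51 |
Completion: 100=11  101=24  102=38  103=17  104=51
Turnaround (C−A): 100=8  101=19  102=30  103=8  104=41
Turnaround(103) = completion − arrival = 17 − 9 = 8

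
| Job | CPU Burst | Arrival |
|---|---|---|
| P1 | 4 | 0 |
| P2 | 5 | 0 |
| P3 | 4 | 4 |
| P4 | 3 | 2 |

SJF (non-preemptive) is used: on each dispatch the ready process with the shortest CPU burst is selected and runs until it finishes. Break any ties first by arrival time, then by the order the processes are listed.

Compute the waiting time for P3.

Schedule: | P1 0-4 | P4 4-7 | P3 7-11 | P2 11-16 |
Completion: P1=4  P2=16  P3=11  P4=7
Waiting(P3) = turnaround − burst = 7 − 4 = 3

3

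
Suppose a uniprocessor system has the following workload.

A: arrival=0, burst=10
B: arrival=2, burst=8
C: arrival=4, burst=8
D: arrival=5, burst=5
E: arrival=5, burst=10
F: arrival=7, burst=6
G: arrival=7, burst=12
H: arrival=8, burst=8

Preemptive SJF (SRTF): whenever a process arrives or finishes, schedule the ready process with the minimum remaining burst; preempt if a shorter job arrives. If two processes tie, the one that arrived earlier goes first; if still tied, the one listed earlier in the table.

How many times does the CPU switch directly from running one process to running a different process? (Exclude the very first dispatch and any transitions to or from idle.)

7

Gantt: | A 0-10 | D 10-15 | F 15-21 | B 21-29 | C 29-37 | H 37-45 | E 45-55 | G 55-67 |
Completion: A=10  B=29  C=37  D=15  E=55  F=21  G=67  H=45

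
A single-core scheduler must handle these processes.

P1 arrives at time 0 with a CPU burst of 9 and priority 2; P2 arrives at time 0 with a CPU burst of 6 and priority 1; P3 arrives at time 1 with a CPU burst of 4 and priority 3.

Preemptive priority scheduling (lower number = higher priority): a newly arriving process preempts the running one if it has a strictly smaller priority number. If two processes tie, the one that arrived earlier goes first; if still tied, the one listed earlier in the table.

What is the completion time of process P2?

6

Timeline: | P2 0-6 | P1 6-15 | P3 15-19 |
Completion: P1=15  P2=6  P3=19
Turnaround (C−A): P1=15  P2=6  P3=18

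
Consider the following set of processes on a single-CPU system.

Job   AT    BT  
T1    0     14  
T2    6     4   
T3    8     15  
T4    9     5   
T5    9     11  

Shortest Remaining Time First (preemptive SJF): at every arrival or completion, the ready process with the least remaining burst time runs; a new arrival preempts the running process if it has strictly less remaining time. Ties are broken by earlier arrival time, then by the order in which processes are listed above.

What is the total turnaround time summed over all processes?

Schedule: | T1 0-6 | T2 6-10 | T4 10-15 | T1 15-23 | T5 23-34 | T3 34-49 |
Completion: T1=23  T2=10  T3=49  T4=15  T5=34
Turnaround (C−A): T1=23  T2=4  T3=41  T4=6  T5=25
Turnaround = completion − arrival: T1=23, T2=4, T3=41, T4=6, T5=25
Total turnaround = 23 + 4 + 41 + 6 + 25 = 99

99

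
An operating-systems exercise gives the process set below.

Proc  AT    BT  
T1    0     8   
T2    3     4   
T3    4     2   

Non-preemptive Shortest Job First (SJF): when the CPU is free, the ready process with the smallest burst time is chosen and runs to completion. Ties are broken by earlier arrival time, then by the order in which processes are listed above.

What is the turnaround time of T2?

Gantt: | T1 0-8 | T3 8-10 | T2 10-14 |
Completion: T1=8  T2=14  T3=10
Turnaround (C−A): T1=8  T2=11  T3=6
Turnaround(T2) = completion − arrival = 14 − 3 = 11

11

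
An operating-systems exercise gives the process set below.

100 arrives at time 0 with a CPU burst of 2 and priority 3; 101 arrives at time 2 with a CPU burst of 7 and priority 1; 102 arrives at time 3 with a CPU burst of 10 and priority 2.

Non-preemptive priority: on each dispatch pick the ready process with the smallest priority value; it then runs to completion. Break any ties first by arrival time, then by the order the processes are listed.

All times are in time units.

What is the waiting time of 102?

6

Gantt: | 100 0-2 | 101 2-9 | 102 9-19 |
Completion: 100=2  101=9  102=19
Turnaround (C−A): 100=2  101=7  102=16
Waiting(102) = turnaround − burst = 16 − 10 = 6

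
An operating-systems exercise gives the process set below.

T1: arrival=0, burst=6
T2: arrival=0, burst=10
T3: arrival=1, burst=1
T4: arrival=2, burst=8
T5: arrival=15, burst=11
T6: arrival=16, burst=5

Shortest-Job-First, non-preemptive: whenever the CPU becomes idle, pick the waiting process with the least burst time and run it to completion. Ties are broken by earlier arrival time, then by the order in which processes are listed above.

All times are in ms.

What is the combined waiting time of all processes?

Schedule: | T1 0-6 | T3 6-7 | T4 7-15 | T2 15-25 | T6 25-30 | T5 30-41 |
Completion: T1=6  T2=25  T3=7  T4=15  T5=41  T6=30
Waiting = turnaround − burst: T1=0, T2=15, T3=5, T4=5, T5=15, T6=9
Total waiting = 0 + 15 + 5 + 5 + 15 + 9 = 49

49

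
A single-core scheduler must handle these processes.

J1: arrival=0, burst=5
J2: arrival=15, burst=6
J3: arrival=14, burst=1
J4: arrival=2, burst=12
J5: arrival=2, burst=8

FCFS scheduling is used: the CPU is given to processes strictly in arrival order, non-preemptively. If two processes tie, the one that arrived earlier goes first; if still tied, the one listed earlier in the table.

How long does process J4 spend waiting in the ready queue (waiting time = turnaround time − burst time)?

Timeline: | J1 0-5 | J4 5-17 | J5 17-25 | J3 25-26 | J2 26-32 |
Completion: J1=5  J2=32  J3=26  J4=17  J5=25
Waiting(J4) = turnaround − burst = 15 − 12 = 3

3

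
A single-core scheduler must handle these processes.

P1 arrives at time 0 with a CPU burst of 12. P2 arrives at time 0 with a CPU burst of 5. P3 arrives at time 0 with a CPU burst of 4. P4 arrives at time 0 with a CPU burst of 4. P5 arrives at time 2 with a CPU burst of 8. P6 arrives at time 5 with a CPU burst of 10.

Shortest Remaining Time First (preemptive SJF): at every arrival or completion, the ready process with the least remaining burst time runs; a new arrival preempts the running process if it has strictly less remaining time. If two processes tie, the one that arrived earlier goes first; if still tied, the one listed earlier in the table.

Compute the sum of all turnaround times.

Gantt: | P3 0-4 | P4 4-8 | P2 8-13 | P5 13-21 | P6 21-31 | P1 31-43 |
Completion: P1=43  P2=13  P3=4  P4=8  P5=21  P6=31
Turnaround = completion − arrival: P1=43, P2=13, P3=4, P4=8, P5=19, P6=26
Total turnaround = 43 + 13 + 4 + 8 + 19 + 26 = 113

113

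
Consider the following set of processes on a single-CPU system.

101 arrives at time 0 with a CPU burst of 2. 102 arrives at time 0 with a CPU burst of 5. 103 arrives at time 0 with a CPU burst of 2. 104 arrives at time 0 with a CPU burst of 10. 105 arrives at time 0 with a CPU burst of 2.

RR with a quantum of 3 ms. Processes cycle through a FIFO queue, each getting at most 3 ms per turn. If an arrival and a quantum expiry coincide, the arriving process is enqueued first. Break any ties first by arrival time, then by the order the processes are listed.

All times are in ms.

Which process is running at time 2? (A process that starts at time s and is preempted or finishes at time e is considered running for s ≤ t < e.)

Timeline: | 101 0-2 | 102 2-5 | 103 5-7 | 104 7-10 | 105 10-12 | 102 12-14 | 104 14-21 |
Completion: 101=2  102=14  103=7  104=21  105=12
Turnaround (C−A): 101=2  102=14  103=7  104=21  105=12

102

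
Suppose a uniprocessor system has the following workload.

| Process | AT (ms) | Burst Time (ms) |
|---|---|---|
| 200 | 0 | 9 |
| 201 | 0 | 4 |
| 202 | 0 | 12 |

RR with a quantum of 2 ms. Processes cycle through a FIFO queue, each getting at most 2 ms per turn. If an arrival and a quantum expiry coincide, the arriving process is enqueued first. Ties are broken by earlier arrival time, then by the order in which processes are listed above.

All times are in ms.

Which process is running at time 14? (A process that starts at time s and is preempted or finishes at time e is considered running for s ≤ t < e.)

202

Schedule: | 200 0-2 | 201 2-4 | 202 4-6 | 200 6-8 | 201 8-10 | 202 10-12 | 200 12-14 | 202 14-16 | 200 16-18 | 202 18-20 | 200 20-21 | 202 21-25 |
Completion: 200=21  201=10  202=25
Turnaround (C−A): 200=21  201=10  202=25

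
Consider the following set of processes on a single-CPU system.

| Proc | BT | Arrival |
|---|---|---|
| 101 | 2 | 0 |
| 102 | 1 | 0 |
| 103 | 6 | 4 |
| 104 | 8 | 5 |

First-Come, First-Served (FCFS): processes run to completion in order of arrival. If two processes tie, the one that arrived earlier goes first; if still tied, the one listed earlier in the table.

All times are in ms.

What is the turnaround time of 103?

6

Timeline: | 101 0-2 | 102 2-3 | idle 3-4 | 103 4-10 | 104 10-18 |
Completion: 101=2  102=3  103=10  104=18
Turnaround (C−A): 101=2  102=3  103=6  104=13
Turnaround(103) = completion − arrival = 10 − 4 = 6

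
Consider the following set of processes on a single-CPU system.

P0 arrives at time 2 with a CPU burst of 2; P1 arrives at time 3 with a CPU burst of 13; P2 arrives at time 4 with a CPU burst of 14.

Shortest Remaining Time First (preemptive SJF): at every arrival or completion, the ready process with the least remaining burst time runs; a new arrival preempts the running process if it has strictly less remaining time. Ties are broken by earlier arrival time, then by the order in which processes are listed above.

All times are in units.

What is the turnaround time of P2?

Timeline: | idle 0-2 | P0 2-4 | P1 4-17 | P2 17-31 |
Completion: P0=4  P1=17  P2=31
Turnaround (C−A): P0=2  P1=14  P2=27
Turnaround(P2) = completion − arrival = 31 − 4 = 27

27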